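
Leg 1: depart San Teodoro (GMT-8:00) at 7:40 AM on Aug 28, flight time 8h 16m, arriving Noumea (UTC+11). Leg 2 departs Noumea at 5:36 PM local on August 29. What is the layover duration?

Convert departure to UTC: 7:40 AM + 8:00 = 3:40 PM UTC on Aug 28.
Add 8 hours and 16 minutes flight time → 11:56 PM UTC.
Noumea is UTC+11:00, so local arrival = 11:56 PM + 11:00 = 10:56 AM on Aug 29.
Layover = 5:36 PM − 10:56 AM = 6 hours 40 minutes.

6 hours 40 minutes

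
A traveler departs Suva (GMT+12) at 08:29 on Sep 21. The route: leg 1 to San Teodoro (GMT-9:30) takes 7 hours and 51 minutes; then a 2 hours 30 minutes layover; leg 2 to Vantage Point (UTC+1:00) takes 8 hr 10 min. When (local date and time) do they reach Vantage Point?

16:00 on Sep 21

Convert departure to UTC: 08:29 − 12:00 = 20:29 UTC on Sep 20.
Add 7 hours 51 minutes leg 1 → 04:20 UTC (Sep 21).
Add 2 hours 30 minutes layover in San Teodoro → 06:50 UTC.
Add 8 hours and 10 minutes leg 2 → 15:00 UTC.
Vantage Point is UTC+1:00, so local arrival = 15:00 + 1:00 = 16:00 on Sep 21.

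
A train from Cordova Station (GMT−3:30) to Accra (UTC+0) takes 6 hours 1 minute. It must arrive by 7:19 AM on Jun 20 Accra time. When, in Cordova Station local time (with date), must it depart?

Target arrival is already UTC: 7:19 AM on Jun 20.
Subtract 6 hours and 1 minute → departure 1:18 AM UTC on Jun 20.
Cordova Station is UTC−3:30: 1:18 AM − 3:30 = 9:48 PM on Jun 19.

9:48 PM on Jun 19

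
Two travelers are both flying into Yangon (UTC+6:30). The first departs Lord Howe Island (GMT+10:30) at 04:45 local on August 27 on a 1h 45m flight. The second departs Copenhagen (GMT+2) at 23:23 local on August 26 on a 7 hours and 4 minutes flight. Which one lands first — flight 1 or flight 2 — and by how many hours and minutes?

Flight 1 in UTC: 04:45 − 10:30 = 18:15 on Aug 26.
+1 hour and 45 minutes → arrive 20:00 UTC on Aug 26.
Flight 2 in UTC: 23:23 − 2:00 = 21:23 on Aug 26.
+7 hours and 4 minutes → arrive 04:27 UTC on Aug 27.
Flight 1 lands earlier by 8 hours 27 minutes.

the first, by 8 hours 27 minutes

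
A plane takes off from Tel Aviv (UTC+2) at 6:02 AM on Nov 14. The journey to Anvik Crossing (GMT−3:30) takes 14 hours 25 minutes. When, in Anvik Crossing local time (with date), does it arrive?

Convert departure to UTC: 6:02 AM − 2:00 = 4:02 AM UTC on Nov 14.
Add 14 hours and 25 minutes travel time → 6:27 PM UTC.
Anvik Crossing is UTC−3:30, so local arrival = 6:27 PM − 3:30 = 2:57 PM on Nov 14.

2:57 PM on November 14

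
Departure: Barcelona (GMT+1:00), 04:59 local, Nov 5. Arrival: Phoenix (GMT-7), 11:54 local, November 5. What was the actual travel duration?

14 hours 55 minutes

Departure in UTC: 04:59 − 1:00 = 03:59 on Nov 5.
Arrival in UTC: 11:54 + 7:00 = 18:54 on Nov 5.
Elapsed = 18:54 − 03:59 = 14 hours 55 minutes.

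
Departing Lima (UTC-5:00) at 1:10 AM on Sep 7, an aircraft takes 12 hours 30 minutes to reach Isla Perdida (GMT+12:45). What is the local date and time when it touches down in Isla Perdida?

Convert departure to UTC: 1:10 AM + 5:00 = 6:10 AM UTC on Sep 7.
Add 12 hours 30 minutes travel time → 6:40 PM UTC.
Isla Perdida is UTC+12:45, so local arrival = 6:40 PM + 12:45 = 7:25 AM on Sep 8.

7:25 AM on September 8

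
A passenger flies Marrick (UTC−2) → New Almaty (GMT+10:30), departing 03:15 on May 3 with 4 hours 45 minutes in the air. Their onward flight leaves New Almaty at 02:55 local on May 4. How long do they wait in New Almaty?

Convert departure to UTC: 03:15 + 2:00 = 05:15 UTC on May 3.
Add 4 hours and 45 minutes flight time → 10:00 UTC.
New Almaty is UTC+10:30, so local arrival = 10:00 + 10:30 = 20:30 on May 3.
Layover = 02:55 − 20:30 (+1 day) = 6 hours 25 minutes.

6 hours 25 minutes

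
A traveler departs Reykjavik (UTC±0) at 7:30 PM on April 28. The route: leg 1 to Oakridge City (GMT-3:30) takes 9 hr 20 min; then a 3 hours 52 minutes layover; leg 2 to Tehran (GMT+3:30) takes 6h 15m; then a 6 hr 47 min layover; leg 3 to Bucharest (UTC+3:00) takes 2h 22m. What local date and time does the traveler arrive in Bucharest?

3:06 AM on April 30

Reykjavik is at UTC+0, so departure is already 7:30 PM UTC on Apr 28.
Add 9 hours and 20 minutes leg 1 → 4:50 AM UTC (Apr 29).
Add 3 hours 52 minutes layover in Oakridge City → 8:42 AM UTC.
Add 6 hours and 15 minutes leg 2 → 2:57 PM UTC.
Add 6 hours 47 minutes layover in Tehran → 9:44 PM UTC.
Add 2 hours and 22 minutes leg 3 → 12:06 AM UTC (Apr 30).
Bucharest is UTC+3:00, so local arrival = 12:06 AM + 3:00 = 3:06 AM on Apr 30.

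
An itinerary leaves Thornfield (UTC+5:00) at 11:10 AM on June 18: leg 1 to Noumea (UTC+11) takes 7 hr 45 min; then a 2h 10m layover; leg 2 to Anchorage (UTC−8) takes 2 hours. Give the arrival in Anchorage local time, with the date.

10:05 AM on Jun 18

Convert departure to UTC: 11:10 AM − 5:00 = 6:10 AM UTC on Jun 18.
Add 7 hours and 45 minutes leg 1 → 1:55 PM UTC.
Add 2 hours 10 minutes layover in Noumea → 4:05 PM UTC.
Add 2 hours leg 2 → 6:05 PM UTC.
Anchorage is UTC−8:00, so local arrival = 6:05 PM − 8:00 = 10:05 AM on Jun 18.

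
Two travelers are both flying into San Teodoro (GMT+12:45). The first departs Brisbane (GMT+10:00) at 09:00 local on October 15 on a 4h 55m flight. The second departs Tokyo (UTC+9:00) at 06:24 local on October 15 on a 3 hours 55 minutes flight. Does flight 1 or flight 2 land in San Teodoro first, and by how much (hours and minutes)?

Flight 1 in UTC: 09:00 − 10:00 = 23:00 on Oct 14.
+4 hours and 55 minutes → arrive 03:55 UTC on Oct 15.
Flight 2 in UTC: 06:24 − 9:00 = 21:24 on Oct 14.
+3 hours 55 minutes → arrive 01:19 UTC on Oct 15.
Flight 2 lands earlier by 2 hours 36 minutes.

the second, by 2 hours 36 minutes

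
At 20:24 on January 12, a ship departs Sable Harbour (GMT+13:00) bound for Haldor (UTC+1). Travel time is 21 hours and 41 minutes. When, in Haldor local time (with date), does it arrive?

06:05 on January 13

Haldor is 12:00 behind Sable Harbour.
After 21 hours 41 minutes it is 18:05 (Jan 13) in Sable Harbour.
Shift by the zone difference: 18:05 − 12:00 = 06:05 on Jan 13 in Haldor.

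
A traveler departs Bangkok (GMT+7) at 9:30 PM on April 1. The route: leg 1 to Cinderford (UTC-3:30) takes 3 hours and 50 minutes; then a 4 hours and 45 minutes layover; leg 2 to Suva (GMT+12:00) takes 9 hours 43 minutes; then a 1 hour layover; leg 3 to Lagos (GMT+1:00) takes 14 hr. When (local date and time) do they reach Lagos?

12:48 AM on April 3

Convert departure to UTC: 9:30 PM − 7:00 = 2:30 PM UTC on Apr 1.
Add 3 hours and 50 minutes leg 1 → 6:20 PM UTC.
Add 4 hours and 45 minutes layover in Cinderford → 11:05 PM UTC.
Add 9 hours 43 minutes leg 2 → 8:48 AM UTC (Apr 2).
Add 1 hour layover in Suva → 9:48 AM UTC.
Add 14 hours leg 3 → 11:48 PM UTC.
Lagos is UTC+1:00, so local arrival = 11:48 PM + 1:00 = 12:48 AM on Apr 3.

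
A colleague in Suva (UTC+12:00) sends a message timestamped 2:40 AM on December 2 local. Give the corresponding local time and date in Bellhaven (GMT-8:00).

6:40 AM on December 1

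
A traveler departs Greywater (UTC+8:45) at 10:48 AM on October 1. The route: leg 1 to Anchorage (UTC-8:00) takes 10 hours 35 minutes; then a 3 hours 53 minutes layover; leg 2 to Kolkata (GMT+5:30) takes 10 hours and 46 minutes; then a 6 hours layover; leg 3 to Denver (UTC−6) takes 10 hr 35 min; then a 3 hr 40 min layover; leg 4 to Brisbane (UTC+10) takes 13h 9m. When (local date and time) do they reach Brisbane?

10:41 PM on October 3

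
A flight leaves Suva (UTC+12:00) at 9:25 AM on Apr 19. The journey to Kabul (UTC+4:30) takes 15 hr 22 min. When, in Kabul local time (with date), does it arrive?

5:17 PM on Apr 19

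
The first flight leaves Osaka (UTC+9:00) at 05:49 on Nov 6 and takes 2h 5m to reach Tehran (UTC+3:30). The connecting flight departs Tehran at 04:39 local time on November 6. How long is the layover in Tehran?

Convert departure to UTC: 05:49 − 9:00 = 20:49 UTC on Nov 5.
Add 2 hours and 5 minutes flight time → 22:54 UTC.
Tehran is UTC+3:30, so local arrival = 22:54 + 3:30 = 02:24 on Nov 6.
Layover = 04:39 − 02:24 = 2 hours 15 minutes.

2 hours 15 minutes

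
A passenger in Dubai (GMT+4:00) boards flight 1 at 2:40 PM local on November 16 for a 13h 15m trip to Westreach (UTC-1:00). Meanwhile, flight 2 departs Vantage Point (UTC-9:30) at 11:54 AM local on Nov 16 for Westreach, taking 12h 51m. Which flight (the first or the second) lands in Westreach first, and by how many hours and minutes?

the first, by 10 hours 20 minutes

Flight 1 in UTC: 2:40 PM − 4:00 = 10:40 AM on Nov 16.
+13 hours 15 minutes → arrive 11:55 PM UTC on Nov 16.
Flight 2 in UTC: 11:54 AM + 9:30 = 9:24 PM on Nov 16.
+12 hours and 51 minutes → arrive 10:15 AM UTC on Nov 17.
Flight 1 lands earlier by 10 hours 20 minutes.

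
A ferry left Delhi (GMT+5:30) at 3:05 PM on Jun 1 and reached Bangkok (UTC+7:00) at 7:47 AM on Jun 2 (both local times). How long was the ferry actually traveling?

15 hours 12 minutes

Departure in UTC: 3:05 PM − 5:30 = 9:35 AM on Jun 1.
Arrival in UTC: 7:47 AM − 7:00 = 12:47 AM on Jun 2.
Elapsed = 12:47 AM − 9:35 AM (+1 day) = 15 hours 12 minutes.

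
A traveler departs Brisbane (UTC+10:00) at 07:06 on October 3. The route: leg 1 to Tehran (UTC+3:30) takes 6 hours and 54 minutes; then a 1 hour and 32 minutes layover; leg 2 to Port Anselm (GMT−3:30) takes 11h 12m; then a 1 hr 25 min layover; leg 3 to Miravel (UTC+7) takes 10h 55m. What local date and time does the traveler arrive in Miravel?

12:04 on Oct 4

Convert departure to UTC: 07:06 − 10:00 = 21:06 UTC on Oct 2.
Add 6 hours and 54 minutes leg 1 → 04:00 UTC (Oct 3).
Add 1 hour and 32 minutes layover in Tehran → 05:32 UTC.
Add 11 hours 12 minutes leg 2 → 16:44 UTC.
Add 1 hour 25 minutes layover in Port Anselm → 18:09 UTC.
Add 10 hours and 55 minutes leg 3 → 05:04 UTC (Oct 4).
Miravel is UTC+7:00, so local arrival = 05:04 + 7:00 = 12:04 on Oct 4.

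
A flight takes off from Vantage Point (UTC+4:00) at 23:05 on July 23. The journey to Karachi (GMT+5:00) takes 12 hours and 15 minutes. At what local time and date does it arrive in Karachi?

Convert departure to UTC: 23:05 − 4:00 = 19:05 UTC on Jul 23.
Add 12 hours 15 minutes travel time → 07:20 UTC (Jul 24).
Karachi is UTC+5:00, so local arrival = 07:20 + 5:00 = 12:20 on Jul 24.

12:20 on July 24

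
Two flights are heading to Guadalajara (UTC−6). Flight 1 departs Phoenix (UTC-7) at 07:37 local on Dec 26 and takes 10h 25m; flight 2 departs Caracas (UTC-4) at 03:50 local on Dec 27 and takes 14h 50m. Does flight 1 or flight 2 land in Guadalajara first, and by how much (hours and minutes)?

Flight 1 in UTC: 07:37 + 7:00 = 14:37 on Dec 26.
+10 hours and 25 minutes → arrive 01:02 UTC on Dec 27.
Flight 2 in UTC: 03:50 + 4:00 = 07:50 on Dec 27.
+14 hours 50 minutes → arrive 22:40 UTC on Dec 27.
Flight 1 lands earlier by 21 hours 38 minutes.

the first, by 21 hours 38 minutes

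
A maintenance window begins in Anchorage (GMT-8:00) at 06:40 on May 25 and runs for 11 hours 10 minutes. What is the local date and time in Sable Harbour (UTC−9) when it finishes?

Convert start to UTC: 06:40 + 8:00 = 14:40 UTC on May 25.
Add 11 hours and 10 minutes duration → 01:50 UTC (May 26).
Sable Harbour is UTC−9:00, so local end time = 01:50 − 9:00 = 16:50 on May 25.

16:50 on May 25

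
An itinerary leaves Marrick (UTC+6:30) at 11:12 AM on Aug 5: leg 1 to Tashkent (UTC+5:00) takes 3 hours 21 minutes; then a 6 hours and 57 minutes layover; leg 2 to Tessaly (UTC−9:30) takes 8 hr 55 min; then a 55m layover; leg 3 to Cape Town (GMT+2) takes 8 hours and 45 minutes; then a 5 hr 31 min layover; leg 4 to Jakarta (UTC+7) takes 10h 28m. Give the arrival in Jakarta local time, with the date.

Convert departure to UTC: 11:12 AM − 6:30 = 4:42 AM UTC on Aug 5.
Add 3 hours 21 minutes leg 1 → 8:03 AM UTC.
Add 6 hours 57 minutes layover in Tashkent → 3:00 PM UTC.
Add 8 hours and 55 minutes leg 2 → 11:55 PM UTC.
Add 55 minutes layover in Tessaly → 12:50 AM UTC (Aug 6).
Add 8 hours 45 minutes leg 3 → 9:35 AM UTC.
Add 5 hours 31 minutes layover in Cape Town → 3:06 PM UTC.
Add 10 hours and 28 minutes leg 4 → 1:34 AM UTC (Aug 7).
Jakarta is UTC+7:00, so local arrival = 1:34 AM + 7:00 = 8:34 AM on Aug 7.

8:34 AM on Aug 7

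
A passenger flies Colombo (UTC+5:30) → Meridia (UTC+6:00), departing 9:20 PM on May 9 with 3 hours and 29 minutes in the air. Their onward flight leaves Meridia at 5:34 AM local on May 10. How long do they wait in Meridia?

4 hours 15 minutes

Convert departure to UTC: 9:20 PM − 5:30 = 3:50 PM UTC on May 9.
Add 3 hours 29 minutes flight time → 7:19 PM UTC.
Meridia is UTC+6:00, so local arrival = 7:19 PM + 6:00 = 1:19 AM on May 10.
Layover = 5:34 AM − 1:19 AM = 4 hours 15 minutes.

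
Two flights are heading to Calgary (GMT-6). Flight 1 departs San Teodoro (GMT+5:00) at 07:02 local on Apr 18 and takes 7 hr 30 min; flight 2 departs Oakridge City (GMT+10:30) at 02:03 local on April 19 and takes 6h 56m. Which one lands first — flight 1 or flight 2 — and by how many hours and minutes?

Flight 1 in UTC: 07:02 − 5:00 = 02:02 on Apr 18.
+7 hours 30 minutes → arrive 09:32 UTC on Apr 18.
Flight 2 in UTC: 02:03 − 10:30 = 15:33 on Apr 18.
+6 hours and 56 minutes → arrive 22:29 UTC on Apr 18.
Flight 1 lands earlier by 12 hours 57 minutes.

the first, by 12 hours 57 minutes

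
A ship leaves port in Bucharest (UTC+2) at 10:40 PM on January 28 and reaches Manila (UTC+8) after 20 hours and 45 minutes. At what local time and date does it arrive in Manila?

1:25 AM on Jan 30

Convert departure to UTC: 10:40 PM − 2:00 = 8:40 PM UTC on Jan 28.
Add 20 hours and 45 minutes travel time → 5:25 PM UTC (Jan 29).
Manila is UTC+8:00, so local arrival = 5:25 PM + 8:00 = 1:25 AM on Jan 30.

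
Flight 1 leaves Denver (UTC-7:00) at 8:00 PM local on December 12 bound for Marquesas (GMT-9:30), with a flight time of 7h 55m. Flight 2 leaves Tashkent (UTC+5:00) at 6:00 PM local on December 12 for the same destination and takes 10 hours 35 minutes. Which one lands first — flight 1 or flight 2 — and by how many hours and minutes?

the second, by 11 hours 20 minutes

Flight 1 in UTC: 8:00 PM + 7:00 = 3:00 AM on Dec 13.
+7 hours and 55 minutes → arrive 10:55 AM UTC on Dec 13.
Flight 2 in UTC: 6:00 PM − 5:00 = 1:00 PM on Dec 12.
+10 hours 35 minutes → arrive 11:35 PM UTC on Dec 12.
Flight 2 lands earlier by 11 hours 20 minutes.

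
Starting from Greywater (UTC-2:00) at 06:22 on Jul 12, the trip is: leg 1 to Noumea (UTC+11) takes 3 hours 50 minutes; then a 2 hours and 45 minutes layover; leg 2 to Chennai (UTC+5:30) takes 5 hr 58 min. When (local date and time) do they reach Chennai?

Convert departure to UTC: 06:22 + 2:00 = 08:22 UTC on Jul 12.
Add 3 hours and 50 minutes leg 1 → 12:12 UTC.
Add 2 hours 45 minutes layover in Noumea → 14:57 UTC.
Add 5 hours and 58 minutes leg 2 → 20:55 UTC.
Chennai is UTC+5:30, so local arrival = 20:55 + 5:30 = 02:25 on Jul 13.

02:25 on Jul 13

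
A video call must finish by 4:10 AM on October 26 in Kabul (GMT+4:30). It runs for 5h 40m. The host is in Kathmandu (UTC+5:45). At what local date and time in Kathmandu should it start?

Target end time in UTC: 4:10 AM − 4:30 = 11:40 PM on Oct 25.
Subtract 5 hours and 40 minutes → start 6:00 PM UTC on Oct 25.
Kathmandu is UTC+5:45: 6:00 PM + 5:45 = 11:45 PM on Oct 25.

11:45 PM on October 25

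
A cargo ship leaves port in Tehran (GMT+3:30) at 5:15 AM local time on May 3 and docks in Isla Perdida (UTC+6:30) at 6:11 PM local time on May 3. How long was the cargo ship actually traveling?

Departure in UTC: 5:15 AM − 3:30 = 1:45 AM on May 3.
Arrival in UTC: 6:11 PM − 6:30 = 11:41 AM on May 3.
Elapsed = 11:41 AM − 1:45 AM = 9 hours 56 minutes.

9 hours 56 minutes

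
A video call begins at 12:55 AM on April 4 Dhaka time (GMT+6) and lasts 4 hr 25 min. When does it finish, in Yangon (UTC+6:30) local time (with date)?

5:50 AM on April 4

Yangon is 0:30 ahead of Dhaka.
After 4 hours 25 minutes it is 5:20 AM in Dhaka.
Shift by the zone difference: 5:20 AM + 0:30 = 5:50 AM on Apr 4 in Yangon.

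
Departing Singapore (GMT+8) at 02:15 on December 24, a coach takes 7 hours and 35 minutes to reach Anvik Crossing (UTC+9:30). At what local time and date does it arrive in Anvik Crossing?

Convert departure to UTC: 02:15 − 8:00 = 18:15 UTC on Dec 23.
Add 7 hours 35 minutes travel time → 01:50 UTC (Dec 24).
Anvik Crossing is UTC+9:30, so local arrival = 01:50 + 9:30 = 11:20 on Dec 24.

11:20 on Dec 24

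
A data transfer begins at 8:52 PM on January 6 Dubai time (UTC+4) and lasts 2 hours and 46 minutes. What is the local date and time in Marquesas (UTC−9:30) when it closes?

Convert start to UTC: 8:52 PM − 4:00 = 4:52 PM UTC on Jan 6.
Add 2 hours and 46 minutes duration → 7:38 PM UTC.
Marquesas is UTC−9:30, so local end time = 7:38 PM − 9:30 = 10:08 AM on Jan 6.

10:08 AM on Jan 6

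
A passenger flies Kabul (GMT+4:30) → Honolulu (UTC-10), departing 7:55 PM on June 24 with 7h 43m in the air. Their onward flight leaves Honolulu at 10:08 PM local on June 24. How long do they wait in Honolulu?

Convert departure to UTC: 7:55 PM − 4:30 = 3:25 PM UTC on Jun 24.
Add 7 hours and 43 minutes flight time → 11:08 PM UTC.
Honolulu is UTC−10:00, so local arrival = 11:08 PM − 10:00 = 1:08 PM on Jun 24.
Layover = 10:08 PM − 1:08 PM = 9 hours.

9 hours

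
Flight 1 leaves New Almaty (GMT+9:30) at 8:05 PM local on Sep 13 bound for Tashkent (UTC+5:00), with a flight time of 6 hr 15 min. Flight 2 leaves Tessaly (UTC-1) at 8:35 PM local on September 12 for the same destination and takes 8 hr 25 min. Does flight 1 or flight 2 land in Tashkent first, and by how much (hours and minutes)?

the second, by 10 hours 50 minutes

Flight 1 in UTC: 8:05 PM − 9:30 = 10:35 AM on Sep 13.
+6 hours 15 minutes → arrive 4:50 PM UTC on Sep 13.
Flight 2 in UTC: 8:35 PM + 1:00 = 9:35 PM on Sep 12.
+8 hours and 25 minutes → arrive 6:00 AM UTC on Sep 13.
Flight 2 lands earlier by 10 hours 50 minutes.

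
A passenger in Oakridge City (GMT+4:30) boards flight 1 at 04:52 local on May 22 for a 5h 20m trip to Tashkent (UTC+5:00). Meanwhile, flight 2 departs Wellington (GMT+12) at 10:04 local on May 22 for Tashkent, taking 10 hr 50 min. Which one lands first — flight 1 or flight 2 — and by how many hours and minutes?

the first, by 3 hours 12 minutes

Flight 1 in UTC: 04:52 − 4:30 = 00:22 on May 22.
+5 hours and 20 minutes → arrive 05:42 UTC on May 22.
Flight 2 in UTC: 10:04 − 12:00 = 22:04 on May 21.
+10 hours 50 minutes → arrive 08:54 UTC on May 22.
Flight 1 lands earlier by 3 hours 12 minutes.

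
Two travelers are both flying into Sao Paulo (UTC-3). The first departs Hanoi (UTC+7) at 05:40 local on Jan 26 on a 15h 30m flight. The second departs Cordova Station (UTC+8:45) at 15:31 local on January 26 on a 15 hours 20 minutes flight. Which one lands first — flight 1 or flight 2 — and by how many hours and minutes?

Flight 1 in UTC: 05:40 − 7:00 = 22:40 on Jan 25.
+15 hours and 30 minutes → arrive 14:10 UTC on Jan 26.
Flight 2 in UTC: 15:31 − 8:45 = 06:46 on Jan 26.
+15 hours 20 minutes → arrive 22:06 UTC on Jan 26.
Flight 1 lands earlier by 7 hours 56 minutes.

the first, by 7 hours 56 minutes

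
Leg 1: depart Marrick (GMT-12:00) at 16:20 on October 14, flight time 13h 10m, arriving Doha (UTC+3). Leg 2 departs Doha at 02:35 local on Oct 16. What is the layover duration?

Convert departure to UTC: 16:20 + 12:00 = 04:20 UTC on Oct 15.
Add 13 hours and 10 minutes flight time → 17:30 UTC.
Doha is UTC+3:00, so local arrival = 17:30 + 3:00 = 20:30 on Oct 15.
Layover = 02:35 − 20:30 (+1 day) = 6 hours 5 minutes.

6 hours 5 minutes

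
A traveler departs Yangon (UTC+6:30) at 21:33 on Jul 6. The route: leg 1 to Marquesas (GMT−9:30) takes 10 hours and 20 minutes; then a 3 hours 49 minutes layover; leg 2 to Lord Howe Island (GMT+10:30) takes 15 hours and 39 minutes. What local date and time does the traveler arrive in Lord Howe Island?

Convert departure to UTC: 21:33 − 6:30 = 15:03 UTC on Jul 6.
Add 10 hours and 20 minutes leg 1 → 01:23 UTC (Jul 7).
Add 3 hours and 49 minutes layover in Marquesas → 05:12 UTC.
Add 15 hours and 39 minutes leg 2 → 20:51 UTC.
Lord Howe Island is UTC+10:30, so local arrival = 20:51 + 10:30 = 07:21 on Jul 8.

07:21 on July 8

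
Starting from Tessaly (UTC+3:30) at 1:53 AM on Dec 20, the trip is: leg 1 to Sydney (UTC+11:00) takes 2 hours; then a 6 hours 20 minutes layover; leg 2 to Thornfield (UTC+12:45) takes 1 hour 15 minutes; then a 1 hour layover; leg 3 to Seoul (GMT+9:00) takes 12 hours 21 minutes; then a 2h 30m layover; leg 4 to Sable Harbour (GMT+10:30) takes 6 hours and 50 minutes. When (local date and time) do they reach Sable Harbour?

Convert departure to UTC: 1:53 AM − 3:30 = 10:23 PM UTC on Dec 19.
Add 2 hours leg 1 → 12:23 AM UTC (Dec 20).
Add 6 hours 20 minutes layover in Sydney → 6:43 AM UTC.
Add 1 hour 15 minutes leg 2 → 7:58 AM UTC.
Add 1 hour layover in Thornfield → 8:58 AM UTC.
Add 12 hours 21 minutes leg 3 → 9:19 PM UTC.
Add 2 hours and 30 minutes layover in Seoul → 11:49 PM UTC.
Add 6 hours 50 minutes leg 4 → 6:39 AM UTC (Dec 21).
Sable Harbour is UTC+10:30, so local arrival = 6:39 AM + 10:30 = 5:09 PM on Dec 21.

5:09 PM on Dec 21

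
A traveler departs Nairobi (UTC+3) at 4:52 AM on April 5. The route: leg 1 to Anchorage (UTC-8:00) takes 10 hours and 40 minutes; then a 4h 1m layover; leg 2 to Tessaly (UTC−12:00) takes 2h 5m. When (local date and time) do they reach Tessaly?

6:38 AM on April 5

Convert departure to UTC: 4:52 AM − 3:00 = 1:52 AM UTC on Apr 5.
Add 10 hours 40 minutes leg 1 → 12:32 PM UTC.
Add 4 hours 1 minute layover in Anchorage → 4:33 PM UTC.
Add 2 hours 5 minutes leg 2 → 6:38 PM UTC.
Tessaly is UTC−12:00, so local arrival = 6:38 PM − 12:00 = 6:38 AM on Apr 5.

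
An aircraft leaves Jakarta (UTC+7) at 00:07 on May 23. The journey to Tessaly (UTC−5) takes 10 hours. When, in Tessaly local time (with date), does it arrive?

22:07 on May 22

Convert departure to UTC: 00:07 − 7:00 = 17:07 UTC on May 22.
Add 10 hours travel time → 03:07 UTC (May 23).
Tessaly is UTC−5:00, so local arrival = 03:07 − 5:00 = 22:07 on May 22.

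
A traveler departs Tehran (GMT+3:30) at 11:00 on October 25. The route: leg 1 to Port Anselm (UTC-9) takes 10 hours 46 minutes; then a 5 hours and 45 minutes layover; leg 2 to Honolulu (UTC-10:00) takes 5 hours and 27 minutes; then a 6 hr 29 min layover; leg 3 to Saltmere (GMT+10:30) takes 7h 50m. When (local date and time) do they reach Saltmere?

Convert departure to UTC: 11:00 − 3:30 = 07:30 UTC on Oct 25.
Add 10 hours 46 minutes leg 1 → 18:16 UTC.
Add 5 hours and 45 minutes layover in Port Anselm → 00:01 UTC (Oct 26).
Add 5 hours and 27 minutes leg 2 → 05:28 UTC.
Add 6 hours and 29 minutes layover in Honolulu → 11:57 UTC.
Add 7 hours 50 minutes leg 3 → 19:47 UTC.
Saltmere is UTC+10:30, so local arrival = 19:47 + 10:30 = 06:17 on Oct 27.

06:17 on Oct 27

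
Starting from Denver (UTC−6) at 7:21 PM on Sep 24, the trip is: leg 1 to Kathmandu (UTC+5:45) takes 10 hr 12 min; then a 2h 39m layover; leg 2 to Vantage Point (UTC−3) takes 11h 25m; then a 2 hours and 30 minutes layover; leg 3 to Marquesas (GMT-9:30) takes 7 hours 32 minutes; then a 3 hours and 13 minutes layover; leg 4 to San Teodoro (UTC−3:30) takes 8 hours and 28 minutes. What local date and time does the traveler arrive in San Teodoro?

7:50 PM on September 26

Convert departure to UTC: 7:21 PM + 6:00 = 1:21 AM UTC on Sep 25.
Add 10 hours 12 minutes leg 1 → 11:33 AM UTC.
Add 2 hours 39 minutes layover in Kathmandu → 2:12 PM UTC.
Add 11 hours 25 minutes leg 2 → 1:37 AM UTC (Sep 26).
Add 2 hours 30 minutes layover in Vantage Point → 4:07 AM UTC.
Add 7 hours and 32 minutes leg 3 → 11:39 AM UTC.
Add 3 hours 13 minutes layover in Marquesas → 2:52 PM UTC.
Add 8 hours 28 minutes leg 4 → 11:20 PM UTC.
San Teodoro is UTC−3:30, so local arrival = 11:20 PM − 3:30 = 7:50 PM on Sep 26.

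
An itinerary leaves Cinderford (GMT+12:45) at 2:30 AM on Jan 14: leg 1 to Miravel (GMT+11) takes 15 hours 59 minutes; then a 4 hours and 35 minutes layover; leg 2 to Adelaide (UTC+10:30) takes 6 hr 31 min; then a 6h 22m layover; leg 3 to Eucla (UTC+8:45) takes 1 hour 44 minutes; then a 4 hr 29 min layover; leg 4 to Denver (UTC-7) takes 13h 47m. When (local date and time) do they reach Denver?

Convert departure to UTC: 2:30 AM − 12:45 = 1:45 PM UTC on Jan 13.
Add 15 hours and 59 minutes leg 1 → 5:44 AM UTC (Jan 14).
Add 4 hours and 35 minutes layover in Miravel → 10:19 AM UTC.
Add 6 hours 31 minutes leg 2 → 4:50 PM UTC.
Add 6 hours and 22 minutes layover in Adelaide → 11:12 PM UTC.
Add 1 hour and 44 minutes leg 3 → 12:56 AM UTC (Jan 15).
Add 4 hours 29 minutes layover in Eucla → 5:25 AM UTC.
Add 13 hours and 47 minutes leg 4 → 7:12 PM UTC.
Denver is UTC−7:00, so local arrival = 7:12 PM − 7:00 = 12:12 PM on Jan 15.

12:12 PM on January 15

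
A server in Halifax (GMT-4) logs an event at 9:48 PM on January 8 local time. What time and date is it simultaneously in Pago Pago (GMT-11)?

2:48 PM on January 8

In UTC: 9:48 PM + 4:00 = 1:48 AM on Jan 9.
Pago Pago is UTC−11:00: 1:48 AM − 11:00 = 2:48 PM on Jan 8.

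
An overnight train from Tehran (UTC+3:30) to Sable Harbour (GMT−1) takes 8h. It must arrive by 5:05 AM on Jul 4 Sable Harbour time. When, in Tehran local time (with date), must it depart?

Target arrival in UTC: 5:05 AM + 1:00 = 6:05 AM on Jul 4.
Subtract 8 hours → departure 10:05 PM UTC on Jul 3.
Tehran is UTC+3:30: 10:05 PM + 3:30 = 1:35 AM on Jul 4.

1:35 AM on July 4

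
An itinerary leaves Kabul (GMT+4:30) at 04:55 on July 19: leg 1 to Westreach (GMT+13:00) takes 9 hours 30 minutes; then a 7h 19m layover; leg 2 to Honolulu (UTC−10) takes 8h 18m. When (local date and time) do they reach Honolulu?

15:32 on July 19

Convert departure to UTC: 04:55 − 4:30 = 00:25 UTC on Jul 19.
Add 9 hours and 30 minutes leg 1 → 09:55 UTC.
Add 7 hours and 19 minutes layover in Westreach → 17:14 UTC.
Add 8 hours 18 minutes leg 2 → 01:32 UTC (Jul 20).
Honolulu is UTC−10:00, so local arrival = 01:32 − 10:00 = 15:32 on Jul 19.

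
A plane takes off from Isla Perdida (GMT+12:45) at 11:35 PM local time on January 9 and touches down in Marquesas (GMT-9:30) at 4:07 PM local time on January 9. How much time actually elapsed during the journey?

14 hours 47 minutes

Marquesas is 22:15 behind Isla Perdida.
Clock-face elapsed time (ignoring zones) is −7 hours 28 minutes.
Actual elapsed = −7 hours 28 minutes + 22:15 = 14 hours 47 minutes.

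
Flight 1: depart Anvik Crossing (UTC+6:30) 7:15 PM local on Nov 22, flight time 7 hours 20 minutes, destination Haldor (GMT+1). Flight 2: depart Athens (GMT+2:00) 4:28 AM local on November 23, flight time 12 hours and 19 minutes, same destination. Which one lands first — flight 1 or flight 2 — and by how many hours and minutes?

the first, by 18 hours 42 minutes

Flight 1 in UTC: 7:15 PM − 6:30 = 12:45 PM on Nov 22.
+7 hours 20 minutes → arrive 8:05 PM UTC on Nov 22.
Flight 2 in UTC: 4:28 AM − 2:00 = 2:28 AM on Nov 23.
+12 hours 19 minutes → arrive 2:47 PM UTC on Nov 23.
Flight 1 lands earlier by 18 hours 42 minutes.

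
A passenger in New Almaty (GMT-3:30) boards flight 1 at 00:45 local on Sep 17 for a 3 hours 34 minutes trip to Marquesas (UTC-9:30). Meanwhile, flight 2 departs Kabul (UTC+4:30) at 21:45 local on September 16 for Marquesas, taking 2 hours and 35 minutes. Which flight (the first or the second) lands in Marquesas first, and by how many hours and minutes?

the second, by 11 hours 59 minutes

Flight 1 in UTC: 00:45 + 3:30 = 04:15 on Sep 17.
+3 hours 34 minutes → arrive 07:49 UTC on Sep 17.
Flight 2 in UTC: 21:45 − 4:30 = 17:15 on Sep 16.
+2 hours and 35 minutes → arrive 19:50 UTC on Sep 16.
Flight 2 lands earlier by 11 hours 59 minutes.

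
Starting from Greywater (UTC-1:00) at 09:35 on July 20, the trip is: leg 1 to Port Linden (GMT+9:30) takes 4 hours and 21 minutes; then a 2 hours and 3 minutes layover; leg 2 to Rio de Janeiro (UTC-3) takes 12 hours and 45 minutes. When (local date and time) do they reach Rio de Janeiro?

Convert departure to UTC: 09:35 + 1:00 = 10:35 UTC on Jul 20.
Add 4 hours and 21 minutes leg 1 → 14:56 UTC.
Add 2 hours 3 minutes layover in Port Linden → 16:59 UTC.
Add 12 hours 45 minutes leg 2 → 05:44 UTC (Jul 21).
Rio de Janeiro is UTC−3:00, so local arrival = 05:44 − 3:00 = 02:44 on Jul 21.

02:44 on July 21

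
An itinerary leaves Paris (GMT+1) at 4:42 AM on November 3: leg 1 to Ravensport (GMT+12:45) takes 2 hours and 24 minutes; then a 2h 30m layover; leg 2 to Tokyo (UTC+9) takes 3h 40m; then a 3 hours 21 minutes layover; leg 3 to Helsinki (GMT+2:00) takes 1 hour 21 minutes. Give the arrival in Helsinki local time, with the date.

Convert departure to UTC: 4:42 AM − 1:00 = 3:42 AM UTC on Nov 3.
Add 2 hours and 24 minutes leg 1 → 6:06 AM UTC.
Add 2 hours 30 minutes layover in Ravensport → 8:36 AM UTC.
Add 3 hours 40 minutes leg 2 → 12:16 PM UTC.
Add 3 hours 21 minutes layover in Tokyo → 3:37 PM UTC.
Add 1 hour 21 minutes leg 3 → 4:58 PM UTC.
Helsinki is UTC+2:00, so local arrival = 4:58 PM + 2:00 = 6:58 PM on Nov 3.

6:58 PM on November 3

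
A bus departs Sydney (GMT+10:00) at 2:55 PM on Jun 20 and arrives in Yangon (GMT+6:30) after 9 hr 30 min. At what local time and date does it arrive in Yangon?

Convert departure to UTC: 2:55 PM − 10:00 = 4:55 AM UTC on Jun 20.
Add 9 hours and 30 minutes travel time → 2:25 PM UTC.
Yangon is UTC+6:30, so local arrival = 2:25 PM + 6:30 = 8:55 PM on Jun 20.

8:55 PM on Jun 20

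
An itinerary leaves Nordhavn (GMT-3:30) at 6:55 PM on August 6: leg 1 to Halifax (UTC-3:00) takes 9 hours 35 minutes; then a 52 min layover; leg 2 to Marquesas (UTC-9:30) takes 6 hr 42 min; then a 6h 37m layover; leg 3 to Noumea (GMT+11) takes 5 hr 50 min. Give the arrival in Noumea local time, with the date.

Convert departure to UTC: 6:55 PM + 3:30 = 10:25 PM UTC on Aug 6.
Add 9 hours 35 minutes leg 1 → 8:00 AM UTC (Aug 7).
Add 52 minutes layover in Halifax → 8:52 AM UTC.
Add 6 hours and 42 minutes leg 2 → 3:34 PM UTC.
Add 6 hours 37 minutes layover in Marquesas → 10:11 PM UTC.
Add 5 hours 50 minutes leg 3 → 4:01 AM UTC (Aug 8).
Noumea is UTC+11:00, so local arrival = 4:01 AM + 11:00 = 3:01 PM on Aug 8.

3:01 PM on August 8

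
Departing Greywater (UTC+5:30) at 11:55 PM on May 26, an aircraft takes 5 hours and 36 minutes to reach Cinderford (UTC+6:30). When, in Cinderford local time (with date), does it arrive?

6:31 AM on May 27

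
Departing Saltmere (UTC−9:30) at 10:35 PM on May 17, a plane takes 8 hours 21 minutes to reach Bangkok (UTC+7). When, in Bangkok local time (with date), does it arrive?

11:26 PM on May 18

Convert departure to UTC: 10:35 PM + 9:30 = 8:05 AM UTC on May 18.
Add 8 hours 21 minutes travel time → 4:26 PM UTC.
Bangkok is UTC+7:00, so local arrival = 4:26 PM + 7:00 = 11:26 PM on May 18.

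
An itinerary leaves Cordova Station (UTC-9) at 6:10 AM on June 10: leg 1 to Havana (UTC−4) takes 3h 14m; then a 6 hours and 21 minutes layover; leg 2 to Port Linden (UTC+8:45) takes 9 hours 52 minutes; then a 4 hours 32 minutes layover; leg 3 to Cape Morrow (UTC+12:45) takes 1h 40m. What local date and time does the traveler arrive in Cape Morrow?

Convert departure to UTC: 6:10 AM + 9:00 = 3:10 PM UTC on Jun 10.
Add 3 hours and 14 minutes leg 1 → 6:24 PM UTC.
Add 6 hours and 21 minutes layover in Havana → 12:45 AM UTC (Jun 11).
Add 9 hours and 52 minutes leg 2 → 10:37 AM UTC.
Add 4 hours and 32 minutes layover in Port Linden → 3:09 PM UTC.
Add 1 hour 40 minutes leg 3 → 4:49 PM UTC.
Cape Morrow is UTC+12:45, so local arrival = 4:49 PM + 12:45 = 5:34 AM on Jun 12.

5:34 AM on June 12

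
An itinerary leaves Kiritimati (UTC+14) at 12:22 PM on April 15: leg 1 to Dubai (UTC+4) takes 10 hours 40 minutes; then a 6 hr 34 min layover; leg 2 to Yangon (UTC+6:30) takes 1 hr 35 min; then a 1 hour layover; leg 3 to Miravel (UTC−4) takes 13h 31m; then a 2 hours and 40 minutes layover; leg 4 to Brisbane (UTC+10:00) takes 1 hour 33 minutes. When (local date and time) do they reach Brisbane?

Convert departure to UTC: 12:22 PM − 14:00 = 10:22 PM UTC on Apr 14.
Add 10 hours and 40 minutes leg 1 → 9:02 AM UTC (Apr 15).
Add 6 hours and 34 minutes layover in Dubai → 3:36 PM UTC.
Add 1 hour and 35 minutes leg 2 → 5:11 PM UTC.
Add 1 hour layover in Yangon → 6:11 PM UTC.
Add 13 hours 31 minutes leg 3 → 7:42 AM UTC (Apr 16).
Add 2 hours 40 minutes layover in Miravel → 10:22 AM UTC.
Add 1 hour and 33 minutes leg 4 → 11:55 AM UTC.
Brisbane is UTC+10:00, so local arrival = 11:55 AM + 10:00 = 9:55 PM on Apr 16.

9:55 PM on April 16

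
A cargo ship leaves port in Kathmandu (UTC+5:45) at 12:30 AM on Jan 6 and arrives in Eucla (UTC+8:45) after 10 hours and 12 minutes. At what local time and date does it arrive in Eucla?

1:42 PM on January 6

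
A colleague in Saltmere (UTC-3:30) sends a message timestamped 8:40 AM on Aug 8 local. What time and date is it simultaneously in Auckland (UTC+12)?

In UTC: 8:40 AM + 3:30 = 12:10 PM on Aug 8.
Auckland is UTC+12:00: 12:10 PM + 12:00 = 12:10 AM on Aug 9.

12:10 AM on Aug 9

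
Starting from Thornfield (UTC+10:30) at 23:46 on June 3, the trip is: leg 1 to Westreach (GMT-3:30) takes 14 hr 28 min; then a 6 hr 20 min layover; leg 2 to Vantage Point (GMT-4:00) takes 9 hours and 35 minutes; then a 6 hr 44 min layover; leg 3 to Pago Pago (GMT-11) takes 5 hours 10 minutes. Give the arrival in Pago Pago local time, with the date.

20:33 on June 4

Convert departure to UTC: 23:46 − 10:30 = 13:16 UTC on Jun 3.
Add 14 hours 28 minutes leg 1 → 03:44 UTC (Jun 4).
Add 6 hours and 20 minutes layover in Westreach → 10:04 UTC.
Add 9 hours 35 minutes leg 2 → 19:39 UTC.
Add 6 hours 44 minutes layover in Vantage Point → 02:23 UTC (Jun 5).
Add 5 hours and 10 minutes leg 3 → 07:33 UTC.
Pago Pago is UTC−11:00, so local arrival = 07:33 − 11:00 = 20:33 on Jun 4.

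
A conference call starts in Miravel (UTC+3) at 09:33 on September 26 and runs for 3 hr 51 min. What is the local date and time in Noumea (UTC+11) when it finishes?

Noumea is 8:00 ahead of Miravel.
After 3 hours and 51 minutes it is 13:24 in Miravel.
Shift by the zone difference: 13:24 + 8:00 = 21:24 on Sep 26 in Noumea.

21:24 on Sep 26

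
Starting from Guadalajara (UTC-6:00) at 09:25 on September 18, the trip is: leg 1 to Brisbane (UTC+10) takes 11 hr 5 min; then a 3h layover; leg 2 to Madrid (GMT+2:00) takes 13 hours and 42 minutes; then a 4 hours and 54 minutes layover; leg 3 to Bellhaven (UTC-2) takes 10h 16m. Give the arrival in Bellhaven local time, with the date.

Convert departure to UTC: 09:25 + 6:00 = 15:25 UTC on Sep 18.
Add 11 hours and 5 minutes leg 1 → 02:30 UTC (Sep 19).
Add 3 hours layover in Brisbane → 05:30 UTC.
Add 13 hours and 42 minutes leg 2 → 19:12 UTC.
Add 4 hours 54 minutes layover in Madrid → 00:06 UTC (Sep 20).
Add 10 hours 16 minutes leg 3 → 10:22 UTC.
Bellhaven is UTC−2:00, so local arrival = 10:22 − 2:00 = 08:22 on Sep 20.

08:22 on September 20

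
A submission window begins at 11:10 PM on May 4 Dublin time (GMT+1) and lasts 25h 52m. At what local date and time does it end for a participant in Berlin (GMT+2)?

Convert start to UTC: 11:10 PM − 1:00 = 10:10 PM UTC on May 4.
Add 25 hours 52 minutes duration → 12:02 AM UTC (May 6).
Berlin is UTC+2:00, so local end time = 12:02 AM + 2:00 = 2:02 AM on May 6.

2:02 AM on May 6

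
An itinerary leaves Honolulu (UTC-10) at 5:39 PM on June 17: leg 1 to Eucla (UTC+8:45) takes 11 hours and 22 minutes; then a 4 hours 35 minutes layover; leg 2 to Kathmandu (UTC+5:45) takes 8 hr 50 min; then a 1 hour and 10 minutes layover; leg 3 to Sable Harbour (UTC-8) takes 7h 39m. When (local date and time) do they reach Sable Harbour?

Convert departure to UTC: 5:39 PM + 10:00 = 3:39 AM UTC on Jun 18.
Add 11 hours 22 minutes leg 1 → 3:01 PM UTC.
Add 4 hours and 35 minutes layover in Eucla → 7:36 PM UTC.
Add 8 hours and 50 minutes leg 2 → 4:26 AM UTC (Jun 19).
Add 1 hour 10 minutes layover in Kathmandu → 5:36 AM UTC.
Add 7 hours 39 minutes leg 3 → 1:15 PM UTC.
Sable Harbour is UTC−8:00, so local arrival = 1:15 PM − 8:00 = 5:15 AM on Jun 19.

5:15 AM on Jun 19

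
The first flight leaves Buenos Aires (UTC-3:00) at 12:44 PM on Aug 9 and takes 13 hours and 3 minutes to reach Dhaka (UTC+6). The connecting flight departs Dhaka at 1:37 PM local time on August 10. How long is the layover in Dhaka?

2 hours 50 minutes

Convert departure to UTC: 12:44 PM + 3:00 = 3:44 PM UTC on Aug 9.
Add 13 hours and 3 minutes flight time → 4:47 AM UTC (Aug 10).
Dhaka is UTC+6:00, so local arrival = 4:47 AM + 6:00 = 10:47 AM on Aug 10.
Layover = 1:37 PM − 10:47 AM = 2 hours 50 minutes.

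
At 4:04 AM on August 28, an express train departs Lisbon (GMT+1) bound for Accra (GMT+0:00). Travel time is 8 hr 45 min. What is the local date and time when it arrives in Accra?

11:49 AM on Aug 28

Convert departure to UTC: 4:04 AM − 1:00 = 3:04 AM UTC on Aug 28.
Add 8 hours and 45 minutes travel time → 11:49 AM UTC.
Accra is UTC+0, so local arrival is the same: 11:49 AM on Aug 28.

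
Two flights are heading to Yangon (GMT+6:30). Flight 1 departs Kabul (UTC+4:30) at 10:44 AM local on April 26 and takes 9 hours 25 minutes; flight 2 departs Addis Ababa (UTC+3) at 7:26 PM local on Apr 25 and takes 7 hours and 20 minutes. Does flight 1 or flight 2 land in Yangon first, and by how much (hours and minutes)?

the second, by 15 hours 53 minutes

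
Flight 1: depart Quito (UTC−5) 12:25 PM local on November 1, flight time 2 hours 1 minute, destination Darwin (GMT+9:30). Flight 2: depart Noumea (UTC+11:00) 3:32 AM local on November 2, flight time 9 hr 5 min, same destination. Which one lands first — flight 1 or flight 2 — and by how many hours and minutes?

Flight 1 in UTC: 12:25 PM + 5:00 = 5:25 PM on Nov 1.
+2 hours 1 minute → arrive 7:26 PM UTC on Nov 1.
Flight 2 in UTC: 3:32 AM − 11:00 = 4:32 PM on Nov 1.
+9 hours 5 minutes → arrive 1:37 AM UTC on Nov 2.
Flight 1 lands earlier by 6 hours 11 minutes.

the first, by 6 hours 11 minutes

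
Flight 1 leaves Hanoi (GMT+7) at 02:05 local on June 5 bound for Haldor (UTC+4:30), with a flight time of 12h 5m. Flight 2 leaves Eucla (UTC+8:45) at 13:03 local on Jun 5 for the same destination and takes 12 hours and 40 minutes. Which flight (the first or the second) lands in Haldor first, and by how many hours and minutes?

Flight 1 in UTC: 02:05 − 7:00 = 19:05 on Jun 4.
+12 hours and 5 minutes → arrive 07:10 UTC on Jun 5.
Flight 2 in UTC: 13:03 − 8:45 = 04:18 on Jun 5.
+12 hours 40 minutes → arrive 16:58 UTC on Jun 5.
Flight 1 lands earlier by 9 hours 48 minutes.

the first, by 9 hours 48 minutes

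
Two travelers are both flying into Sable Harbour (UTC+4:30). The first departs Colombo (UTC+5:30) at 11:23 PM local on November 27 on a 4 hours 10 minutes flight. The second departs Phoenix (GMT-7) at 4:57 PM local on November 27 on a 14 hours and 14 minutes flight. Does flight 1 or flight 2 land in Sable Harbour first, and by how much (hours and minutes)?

the first, by 16 hours 8 minutes

Flight 1 in UTC: 11:23 PM − 5:30 = 5:53 PM on Nov 27.
+4 hours and 10 minutes → arrive 10:03 PM UTC on Nov 27.
Flight 2 in UTC: 4:57 PM + 7:00 = 11:57 PM on Nov 27.
+14 hours and 14 minutes → arrive 2:11 PM UTC on Nov 28.
Flight 1 lands earlier by 16 hours 8 minutes.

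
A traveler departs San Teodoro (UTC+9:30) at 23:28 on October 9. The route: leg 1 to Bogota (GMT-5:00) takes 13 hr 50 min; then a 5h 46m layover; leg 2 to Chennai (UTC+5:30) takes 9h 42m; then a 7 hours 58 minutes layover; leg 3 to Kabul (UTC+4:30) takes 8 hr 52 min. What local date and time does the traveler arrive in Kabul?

Convert departure to UTC: 23:28 − 9:30 = 13:58 UTC on Oct 9.
Add 13 hours and 50 minutes leg 1 → 03:48 UTC (Oct 10).
Add 5 hours 46 minutes layover in Bogota → 09:34 UTC.
Add 9 hours 42 minutes leg 2 → 19:16 UTC.
Add 7 hours 58 minutes layover in Chennai → 03:14 UTC (Oct 11).
Add 8 hours 52 minutes leg 3 → 12:06 UTC.
Kabul is UTC+4:30, so local arrival = 12:06 + 4:30 = 16:36 on Oct 11.

16:36 on October 11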